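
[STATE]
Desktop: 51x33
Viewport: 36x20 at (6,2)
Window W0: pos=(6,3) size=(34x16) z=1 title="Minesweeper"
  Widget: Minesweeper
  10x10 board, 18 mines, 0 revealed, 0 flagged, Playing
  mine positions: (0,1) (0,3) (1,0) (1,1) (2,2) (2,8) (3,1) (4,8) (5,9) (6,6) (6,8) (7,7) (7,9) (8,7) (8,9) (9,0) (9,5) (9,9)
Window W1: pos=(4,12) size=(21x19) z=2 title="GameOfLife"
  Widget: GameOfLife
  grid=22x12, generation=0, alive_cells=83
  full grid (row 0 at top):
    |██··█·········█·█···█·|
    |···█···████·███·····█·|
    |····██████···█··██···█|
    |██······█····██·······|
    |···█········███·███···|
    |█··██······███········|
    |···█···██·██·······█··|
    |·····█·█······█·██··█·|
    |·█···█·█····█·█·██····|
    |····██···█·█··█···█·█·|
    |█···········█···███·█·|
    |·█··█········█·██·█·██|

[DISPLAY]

                                    
┏━━━━━━━━━━━━━━━━━━━━━━━━━━━━━━━━┓  
┃ Minesweeper                    ┃  
┠────────────────────────────────┨  
┃■■■■■■■■■■                      ┃  
┃■■■■■■■■■■                      ┃  
┃■■■■■■■■■■                      ┃  
┃■■■■■■■■■■                      ┃  
┃■■■■■■■■■■                      ┃  
┃■■■■■■■■■■                      ┃  
━━━━━━━━━━━━━━━━━━┓              ┃  
GameOfLife        ┃              ┃  
──────────────────┨              ┃  
en: 0             ┃              ┃  
··█·········█·█···┃              ┃  
·█···████·███·····┃              ┃  
··██████···█··██··┃━━━━━━━━━━━━━━┛  
······█····██·····┃                 
·█········███·███·┃                 
·██······███······┃                 


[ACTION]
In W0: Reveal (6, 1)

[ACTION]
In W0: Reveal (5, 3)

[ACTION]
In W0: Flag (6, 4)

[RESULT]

                                    
┏━━━━━━━━━━━━━━━━━━━━━━━━━━━━━━━━┓  
┃ Minesweeper                    ┃  
┠────────────────────────────────┨  
┃■■■■1                           ┃  
┃■■■21  111                      ┃  
┃■■■1   1■■                      ┃  
┃■■21   2■■                      ┃  
┃111    1■■                      ┃  
┃     113■■                      ┃  
━━━━━━━━━━━━━━━━━━┓              ┃  
GameOfLife        ┃              ┃  
──────────────────┨              ┃  
en: 0             ┃              ┃  
··█·········█·█···┃              ┃  
·█···████·███·····┃              ┃  
··██████···█··██··┃━━━━━━━━━━━━━━┛  
······█····██·····┃                 
·█········███·███·┃                 
·██······███······┃                 


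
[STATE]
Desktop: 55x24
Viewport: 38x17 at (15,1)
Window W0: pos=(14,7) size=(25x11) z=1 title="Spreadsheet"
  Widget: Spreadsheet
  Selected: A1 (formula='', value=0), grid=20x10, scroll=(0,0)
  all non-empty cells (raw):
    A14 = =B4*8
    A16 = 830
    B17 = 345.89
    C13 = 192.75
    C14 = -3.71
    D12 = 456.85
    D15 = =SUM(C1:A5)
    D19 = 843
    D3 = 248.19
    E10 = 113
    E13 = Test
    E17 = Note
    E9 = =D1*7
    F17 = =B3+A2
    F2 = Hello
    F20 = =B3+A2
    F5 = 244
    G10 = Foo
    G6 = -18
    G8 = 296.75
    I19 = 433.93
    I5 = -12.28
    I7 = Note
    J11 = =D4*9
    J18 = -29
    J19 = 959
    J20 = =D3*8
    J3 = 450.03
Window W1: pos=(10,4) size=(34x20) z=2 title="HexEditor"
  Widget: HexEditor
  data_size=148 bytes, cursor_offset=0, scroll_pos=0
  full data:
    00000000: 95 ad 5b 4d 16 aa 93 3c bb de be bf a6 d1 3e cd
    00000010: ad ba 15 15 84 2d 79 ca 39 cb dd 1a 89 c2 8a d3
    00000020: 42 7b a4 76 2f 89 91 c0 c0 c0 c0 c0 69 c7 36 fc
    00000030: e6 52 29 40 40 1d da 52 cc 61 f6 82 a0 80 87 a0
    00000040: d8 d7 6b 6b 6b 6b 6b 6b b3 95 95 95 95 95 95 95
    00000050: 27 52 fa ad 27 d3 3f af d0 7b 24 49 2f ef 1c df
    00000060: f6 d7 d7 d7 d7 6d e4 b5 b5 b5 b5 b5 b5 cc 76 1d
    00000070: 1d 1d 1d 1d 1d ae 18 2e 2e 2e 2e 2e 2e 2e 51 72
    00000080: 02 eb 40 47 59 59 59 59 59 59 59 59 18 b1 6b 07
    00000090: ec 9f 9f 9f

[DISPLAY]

                                      
                                      
                                      
━━━━━━━━━━━━━━━━━━━━━━━━━━━━┓         
Editor                      ┃         
────────────────────────────┨         
0000  95 ad 5b 4d 16 aa 93 3┃         
0010  ad ba 15 15 84 2d 79 c┃         
0020  42 7b a4 76 2f 89 91 c┃         
0030  e6 52 29 40 40 1d da 5┃         
0040  d8 d7 6b 6b 6b 6b 6b 6┃         
0050  27 52 fa ad 27 d3 3f a┃         
0060  f6 d7 d7 d7 d7 6d e4 b┃         
0070  1d 1d 1d 1d 1d ae 18 2┃         
0080  02 eb 40 47 59 59 59 5┃         
0090  ec 9f 9f 9f           ┃         
                            ┃         


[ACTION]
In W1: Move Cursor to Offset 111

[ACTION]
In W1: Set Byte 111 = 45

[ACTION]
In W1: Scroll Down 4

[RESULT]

                                      
                                      
                                      
━━━━━━━━━━━━━━━━━━━━━━━━━━━━┓         
Editor                      ┃         
────────────────────────────┨         
0040  d8 d7 6b 6b 6b 6b 6b 6┃         
0050  27 52 fa ad 27 d3 3f a┃         
0060  f6 d7 d7 d7 d7 6d e4 b┃         
0070  1d 1d 1d 1d 1d ae 18 2┃         
0080  02 eb 40 47 59 59 59 5┃         
0090  ec 9f 9f 9f           ┃         
                            ┃         
                            ┃         
                            ┃         
                            ┃         
                            ┃         


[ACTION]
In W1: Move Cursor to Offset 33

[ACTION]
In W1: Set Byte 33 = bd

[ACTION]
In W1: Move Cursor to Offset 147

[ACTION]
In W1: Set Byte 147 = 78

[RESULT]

                                      
                                      
                                      
━━━━━━━━━━━━━━━━━━━━━━━━━━━━┓         
Editor                      ┃         
────────────────────────────┨         
0040  d8 d7 6b 6b 6b 6b 6b 6┃         
0050  27 52 fa ad 27 d3 3f a┃         
0060  f6 d7 d7 d7 d7 6d e4 b┃         
0070  1d 1d 1d 1d 1d ae 18 2┃         
0080  02 eb 40 47 59 59 59 5┃         
0090  ec 9f 9f 78           ┃         
                            ┃         
                            ┃         
                            ┃         
                            ┃         
                            ┃         


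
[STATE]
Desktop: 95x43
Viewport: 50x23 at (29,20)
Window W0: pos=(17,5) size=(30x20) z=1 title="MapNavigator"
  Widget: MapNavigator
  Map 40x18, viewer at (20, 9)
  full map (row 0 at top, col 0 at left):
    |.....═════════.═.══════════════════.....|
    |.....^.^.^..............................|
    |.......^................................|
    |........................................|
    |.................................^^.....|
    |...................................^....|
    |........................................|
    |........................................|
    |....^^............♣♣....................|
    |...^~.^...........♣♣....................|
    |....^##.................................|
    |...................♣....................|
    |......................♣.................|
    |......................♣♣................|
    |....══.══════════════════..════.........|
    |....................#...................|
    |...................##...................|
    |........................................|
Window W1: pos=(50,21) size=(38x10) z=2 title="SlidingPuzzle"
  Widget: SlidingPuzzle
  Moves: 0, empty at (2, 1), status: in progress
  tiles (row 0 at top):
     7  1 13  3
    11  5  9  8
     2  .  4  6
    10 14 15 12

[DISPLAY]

.....♣♣..........┃                                
════════..════...┃   ┏━━━━━━━━━━━━━━━━━━━━━━━━━━━━
...#.............┃   ┃ SlidingPuzzle              
..##.............┃   ┠────────────────────────────
━━━━━━━━━━━━━━━━━┛   ┃┌────┬────┬────┬────┐       
                     ┃│  7 │  1 │ 13 │  3 │       
                     ┃├────┼────┼────┼────┤       
                     ┃│ 11 │  5 │  9 │  8 │       
                     ┃├────┼────┼────┼────┤       
                     ┃│  2 │    │  4 │  6 │       
                     ┗━━━━━━━━━━━━━━━━━━━━━━━━━━━━
                                                  
                                                  
                                                  
                                                  
                                                  
                                                  
                                                  
                                                  
                                                  
                                                  
                                                  
                                                  


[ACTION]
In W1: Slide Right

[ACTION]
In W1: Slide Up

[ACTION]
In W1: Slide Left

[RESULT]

.....♣♣..........┃                                
════════..════...┃   ┏━━━━━━━━━━━━━━━━━━━━━━━━━━━━
...#.............┃   ┃ SlidingPuzzle              
..##.............┃   ┠────────────────────────────
━━━━━━━━━━━━━━━━━┛   ┃┌────┬────┬────┬────┐       
                     ┃│  7 │  1 │ 13 │  3 │       
                     ┃├────┼────┼────┼────┤       
                     ┃│ 11 │  5 │  9 │  8 │       
                     ┃├────┼────┼────┼────┤       
                     ┃│ 10 │  2 │  4 │  6 │       
                     ┗━━━━━━━━━━━━━━━━━━━━━━━━━━━━
                                                  
                                                  
                                                  
                                                  
                                                  
                                                  
                                                  
                                                  
                                                  
                                                  
                                                  
                                                  


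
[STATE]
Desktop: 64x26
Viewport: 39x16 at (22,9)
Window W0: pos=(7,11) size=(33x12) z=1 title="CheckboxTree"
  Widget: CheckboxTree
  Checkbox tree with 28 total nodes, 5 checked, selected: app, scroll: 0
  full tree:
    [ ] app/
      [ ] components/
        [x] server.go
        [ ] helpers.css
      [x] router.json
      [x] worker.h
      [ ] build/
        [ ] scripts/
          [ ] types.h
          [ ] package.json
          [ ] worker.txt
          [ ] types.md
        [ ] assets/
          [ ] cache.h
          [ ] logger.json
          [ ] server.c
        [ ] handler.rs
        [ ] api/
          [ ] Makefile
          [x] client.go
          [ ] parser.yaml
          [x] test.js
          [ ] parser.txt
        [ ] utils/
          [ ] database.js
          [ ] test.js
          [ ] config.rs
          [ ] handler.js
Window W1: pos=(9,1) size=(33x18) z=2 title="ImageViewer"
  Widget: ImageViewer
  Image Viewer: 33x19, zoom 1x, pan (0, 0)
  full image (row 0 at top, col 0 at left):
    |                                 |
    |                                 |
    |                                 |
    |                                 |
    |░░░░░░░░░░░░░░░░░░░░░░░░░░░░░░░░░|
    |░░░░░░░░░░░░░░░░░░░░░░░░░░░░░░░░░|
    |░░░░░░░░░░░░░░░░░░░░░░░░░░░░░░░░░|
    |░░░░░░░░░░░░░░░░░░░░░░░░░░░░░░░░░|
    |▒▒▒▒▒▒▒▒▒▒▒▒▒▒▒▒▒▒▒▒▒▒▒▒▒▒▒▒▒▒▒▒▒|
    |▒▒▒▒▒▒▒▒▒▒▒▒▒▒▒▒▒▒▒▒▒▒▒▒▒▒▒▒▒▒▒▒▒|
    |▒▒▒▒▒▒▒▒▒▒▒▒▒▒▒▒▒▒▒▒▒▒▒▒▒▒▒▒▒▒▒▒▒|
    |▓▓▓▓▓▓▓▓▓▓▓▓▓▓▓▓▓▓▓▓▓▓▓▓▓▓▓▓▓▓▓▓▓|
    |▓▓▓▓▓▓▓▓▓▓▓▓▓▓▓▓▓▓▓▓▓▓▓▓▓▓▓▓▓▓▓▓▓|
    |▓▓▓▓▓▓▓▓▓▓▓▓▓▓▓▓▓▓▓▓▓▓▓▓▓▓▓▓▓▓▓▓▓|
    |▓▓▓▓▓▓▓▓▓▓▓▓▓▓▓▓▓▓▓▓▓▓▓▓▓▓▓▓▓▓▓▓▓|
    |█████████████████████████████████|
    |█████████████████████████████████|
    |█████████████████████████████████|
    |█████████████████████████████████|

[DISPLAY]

░░░░░░░░░░░░░░░░░░░┃                   
░░░░░░░░░░░░░░░░░░░┃                   
░░░░░░░░░░░░░░░░░░░┃                   
▒▒▒▒▒▒▒▒▒▒▒▒▒▒▒▒▒▒▒┃                   
▒▒▒▒▒▒▒▒▒▒▒▒▒▒▒▒▒▒▒┃                   
▒▒▒▒▒▒▒▒▒▒▒▒▒▒▒▒▒▒▒┃                   
▓▓▓▓▓▓▓▓▓▓▓▓▓▓▓▓▓▓▓┃                   
▓▓▓▓▓▓▓▓▓▓▓▓▓▓▓▓▓▓▓┃                   
▓▓▓▓▓▓▓▓▓▓▓▓▓▓▓▓▓▓▓┃                   
━━━━━━━━━━━━━━━━━━━┛                   
h                ┃                     
                 ┃                     
ts/              ┃                     
━━━━━━━━━━━━━━━━━┛                     
                                       
                                       


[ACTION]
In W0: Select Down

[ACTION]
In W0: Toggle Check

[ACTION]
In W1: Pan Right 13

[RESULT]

░░░░░░░░           ┃                   
░░░░░░░░           ┃                   
░░░░░░░░           ┃                   
▒▒▒▒▒▒▒▒           ┃                   
▒▒▒▒▒▒▒▒           ┃                   
▒▒▒▒▒▒▒▒           ┃                   
▓▓▓▓▓▓▓▓           ┃                   
▓▓▓▓▓▓▓▓           ┃                   
▓▓▓▓▓▓▓▓           ┃                   
━━━━━━━━━━━━━━━━━━━┛                   
h                ┃                     
                 ┃                     
ts/              ┃                     
━━━━━━━━━━━━━━━━━┛                     
                                       
                                       


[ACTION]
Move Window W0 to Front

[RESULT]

░░░░░░░░           ┃                   
░░░░░░░░           ┃                   
━━━━━━━━━━━━━━━━━┓ ┃                   
                 ┃ ┃                   
─────────────────┨ ┃                   
                 ┃ ┃                   
nts/             ┃ ┃                   
r.go             ┃ ┃                   
rs.css           ┃ ┃                   
json             ┃━┛                   
h                ┃                     
                 ┃                     
ts/              ┃                     
━━━━━━━━━━━━━━━━━┛                     
                                       
                                       


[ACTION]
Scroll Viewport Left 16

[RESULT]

   ┃░░░░░░░░░░░░░░░░░░░░           ┃   
   ┃░░░░░░░░░░░░░░░░░░░░           ┃   
 ┏━━━━━━━━━━━━━━━━━━━━━━━━━━━━━━━┓ ┃   
 ┃ CheckboxTree                  ┃ ┃   
 ┠───────────────────────────────┨ ┃   
 ┃ [-] app/                      ┃ ┃   
 ┃>  [x] components/             ┃ ┃   
 ┃     [x] server.go             ┃ ┃   
 ┃     [x] helpers.css           ┃ ┃   
 ┃   [x] router.json             ┃━┛   
 ┃   [x] worker.h                ┃     
 ┃   [-] build/                  ┃     
 ┃     [ ] scripts/              ┃     
 ┗━━━━━━━━━━━━━━━━━━━━━━━━━━━━━━━┛     
                                       
                                       


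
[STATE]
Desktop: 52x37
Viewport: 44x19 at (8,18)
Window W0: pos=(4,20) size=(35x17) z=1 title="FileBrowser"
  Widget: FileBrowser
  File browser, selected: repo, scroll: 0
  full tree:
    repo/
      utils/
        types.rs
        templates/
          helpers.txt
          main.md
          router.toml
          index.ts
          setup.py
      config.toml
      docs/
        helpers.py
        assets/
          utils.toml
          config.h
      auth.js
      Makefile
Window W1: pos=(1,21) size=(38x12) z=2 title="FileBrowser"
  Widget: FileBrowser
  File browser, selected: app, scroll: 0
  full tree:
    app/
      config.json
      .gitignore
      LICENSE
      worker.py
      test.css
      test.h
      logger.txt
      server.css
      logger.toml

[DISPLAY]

                                            
                                            
━━━━━━━━━━━━━━━━━━━━━━━━━━━━━━┓             
━━━━━━━━━━━━━━━━━━━━━━━━━━━━━━┓             
rowser                        ┃             
──────────────────────────────┨             
app/                          ┃             
nfig.json                     ┃             
itignore                      ┃             
CENSE                         ┃             
rker.py                       ┃             
st.css                        ┃             
st.h                          ┃             
gger.txt                      ┃             
━━━━━━━━━━━━━━━━━━━━━━━━━━━━━━┛             
                              ┃             
                              ┃             
                              ┃             
━━━━━━━━━━━━━━━━━━━━━━━━━━━━━━┛             


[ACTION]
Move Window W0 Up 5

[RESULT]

-] repo/                      ┃             
 [+] utils/                   ┃             
 config.toml                  ┃             
━━━━━━━━━━━━━━━━━━━━━━━━━━━━━━┓             
rowser                        ┃             
──────────────────────────────┨             
app/                          ┃             
nfig.json                     ┃             
itignore                      ┃             
CENSE                         ┃             
rker.py                       ┃             
st.css                        ┃             
st.h                          ┃             
gger.txt                      ┃             
━━━━━━━━━━━━━━━━━━━━━━━━━━━━━━┛             
                                            
                                            
                                            
                                            


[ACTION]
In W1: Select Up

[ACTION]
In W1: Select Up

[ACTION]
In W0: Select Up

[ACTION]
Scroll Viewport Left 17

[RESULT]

    ┃> [-] repo/                      ┃     
    ┃    [+] utils/                   ┃     
    ┃    config.toml                  ┃     
 ┏━━━━━━━━━━━━━━━━━━━━━━━━━━━━━━━━━━━━┓     
 ┃ FileBrowser                        ┃     
 ┠────────────────────────────────────┨     
 ┃> [-] app/                          ┃     
 ┃    config.json                     ┃     
 ┃    .gitignore                      ┃     
 ┃    LICENSE                         ┃     
 ┃    worker.py                       ┃     
 ┃    test.css                        ┃     
 ┃    test.h                          ┃     
 ┃    logger.txt                      ┃     
 ┗━━━━━━━━━━━━━━━━━━━━━━━━━━━━━━━━━━━━┛     
                                            
                                            
                                            
                                            


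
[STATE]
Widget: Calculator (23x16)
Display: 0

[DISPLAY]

                      0
┌───┬───┬───┬───┐      
│ 7 │ 8 │ 9 │ ÷ │      
├───┼───┼───┼───┤      
│ 4 │ 5 │ 6 │ × │      
├───┼───┼───┼───┤      
│ 1 │ 2 │ 3 │ - │      
├───┼───┼───┼───┤      
│ 0 │ . │ = │ + │      
├───┼───┼───┼───┤      
│ C │ MC│ MR│ M+│      
└───┴───┴───┴───┘      
                       
                       
                       
                       


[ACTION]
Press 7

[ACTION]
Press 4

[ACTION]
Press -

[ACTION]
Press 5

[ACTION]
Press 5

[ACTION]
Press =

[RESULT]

                     19
┌───┬───┬───┬───┐      
│ 7 │ 8 │ 9 │ ÷ │      
├───┼───┼───┼───┤      
│ 4 │ 5 │ 6 │ × │      
├───┼───┼───┼───┤      
│ 1 │ 2 │ 3 │ - │      
├───┼───┼───┼───┤      
│ 0 │ . │ = │ + │      
├───┼───┼───┼───┤      
│ C │ MC│ MR│ M+│      
└───┴───┴───┴───┘      
                       
                       
                       
                       


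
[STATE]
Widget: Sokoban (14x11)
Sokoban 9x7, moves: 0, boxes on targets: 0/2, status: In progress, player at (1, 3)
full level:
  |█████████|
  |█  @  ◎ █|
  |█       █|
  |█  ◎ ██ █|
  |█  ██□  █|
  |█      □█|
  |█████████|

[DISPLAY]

█████████     
█  @  ◎ █     
█       █     
█  ◎ ██ █     
█  ██□  █     
█      □█     
█████████     
Moves: 0  0/2 
              
              
              


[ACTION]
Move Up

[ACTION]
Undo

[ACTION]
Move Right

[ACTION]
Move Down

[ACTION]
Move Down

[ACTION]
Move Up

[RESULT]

█████████     
█     ◎ █     
█   @   █     
█  ◎ ██ █     
█  ██□  █     
█      □█     
█████████     
Moves: 4  0/2 
              
              
              


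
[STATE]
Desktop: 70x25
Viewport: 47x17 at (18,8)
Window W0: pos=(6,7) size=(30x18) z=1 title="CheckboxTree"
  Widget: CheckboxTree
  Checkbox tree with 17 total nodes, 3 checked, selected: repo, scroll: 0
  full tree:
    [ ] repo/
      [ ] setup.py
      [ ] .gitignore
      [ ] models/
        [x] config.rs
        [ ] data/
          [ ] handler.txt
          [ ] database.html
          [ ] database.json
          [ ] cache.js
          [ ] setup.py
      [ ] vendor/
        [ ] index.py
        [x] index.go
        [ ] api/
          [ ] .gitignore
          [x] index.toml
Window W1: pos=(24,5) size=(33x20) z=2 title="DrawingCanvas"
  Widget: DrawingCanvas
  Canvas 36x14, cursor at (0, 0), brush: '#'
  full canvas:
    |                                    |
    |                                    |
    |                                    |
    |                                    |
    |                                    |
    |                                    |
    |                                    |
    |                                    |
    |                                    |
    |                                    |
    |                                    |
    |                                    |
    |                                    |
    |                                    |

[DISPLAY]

ee    ┃+                              ┃        
──────┃                               ┃        
      ┃                               ┃        
p.py  ┃                               ┃        
ignore┃                               ┃        
ls/   ┃                               ┃        
nfig.r┃                               ┃        
ta/   ┃                               ┃        
handle┃                               ┃        
databa┃                               ┃        
databa┃                               ┃        
cache.┃                               ┃        
setup.┃                               ┃        
or/   ┃                               ┃        
dex.py┃                               ┃        
dex.go┃                               ┃        
━━━━━━┗━━━━━━━━━━━━━━━━━━━━━━━━━━━━━━━┛        


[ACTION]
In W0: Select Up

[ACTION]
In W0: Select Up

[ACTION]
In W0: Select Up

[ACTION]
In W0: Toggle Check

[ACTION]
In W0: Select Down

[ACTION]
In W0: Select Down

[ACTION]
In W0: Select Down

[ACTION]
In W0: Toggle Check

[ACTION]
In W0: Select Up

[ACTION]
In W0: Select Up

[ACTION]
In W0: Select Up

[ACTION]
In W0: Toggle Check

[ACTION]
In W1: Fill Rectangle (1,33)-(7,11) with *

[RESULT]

ee    ┃+                              ┃        
──────┃           ********************┃        
      ┃           ********************┃        
p.py  ┃           ********************┃        
ignore┃           ********************┃        
ls/   ┃           ********************┃        
nfig.r┃           ********************┃        
ta/   ┃           ********************┃        
handle┃                               ┃        
databa┃                               ┃        
databa┃                               ┃        
cache.┃                               ┃        
setup.┃                               ┃        
or/   ┃                               ┃        
dex.py┃                               ┃        
dex.go┃                               ┃        
━━━━━━┗━━━━━━━━━━━━━━━━━━━━━━━━━━━━━━━┛        


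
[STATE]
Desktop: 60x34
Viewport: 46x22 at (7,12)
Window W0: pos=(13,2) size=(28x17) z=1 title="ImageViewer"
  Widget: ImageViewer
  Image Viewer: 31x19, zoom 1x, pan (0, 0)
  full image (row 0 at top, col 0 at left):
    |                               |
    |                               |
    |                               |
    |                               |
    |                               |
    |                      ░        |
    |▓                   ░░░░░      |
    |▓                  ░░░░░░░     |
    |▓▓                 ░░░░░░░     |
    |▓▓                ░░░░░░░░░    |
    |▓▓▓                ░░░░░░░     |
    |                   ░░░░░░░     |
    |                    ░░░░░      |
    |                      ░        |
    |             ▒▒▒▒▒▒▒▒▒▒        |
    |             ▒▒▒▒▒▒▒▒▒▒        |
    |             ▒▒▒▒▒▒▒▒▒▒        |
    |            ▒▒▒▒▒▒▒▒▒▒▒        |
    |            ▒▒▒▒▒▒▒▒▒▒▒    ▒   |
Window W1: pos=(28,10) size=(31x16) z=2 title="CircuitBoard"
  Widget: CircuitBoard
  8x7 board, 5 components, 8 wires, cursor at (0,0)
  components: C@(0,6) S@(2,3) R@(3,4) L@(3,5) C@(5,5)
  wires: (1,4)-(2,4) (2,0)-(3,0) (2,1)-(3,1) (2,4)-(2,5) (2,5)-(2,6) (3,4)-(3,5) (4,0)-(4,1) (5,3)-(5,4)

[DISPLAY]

      ┃▓             ┠────────────────────────
      ┃▓▓            ┃   0 1 2 3 4 5 6 7      
      ┃▓▓            ┃0  [.]                  
      ┃▓▓▓           ┃                        
      ┃              ┃1                   ·   
      ┃              ┃                    │   
      ┗━━━━━━━━━━━━━━┃2   ·   ·       S   · ─ 
                     ┃    │   │               
                     ┃3   ·   ·           R ─ 
                     ┃                        
                     ┃4   · ─ ·               
                     ┃                        
                     ┃5               · ─ ·   
                     ┗━━━━━━━━━━━━━━━━━━━━━━━━
                                              
                                              
                                              
                                              
                                              
                                              
                                              
                                              


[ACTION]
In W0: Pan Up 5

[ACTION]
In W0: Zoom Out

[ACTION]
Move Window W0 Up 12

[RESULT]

      ┃▓▓            ┠────────────────────────
      ┃▓▓▓           ┃   0 1 2 3 4 5 6 7      
      ┃              ┃0  [.]                  
      ┃              ┃                        
      ┗━━━━━━━━━━━━━━┃1                   ·   
                     ┃                    │   
                     ┃2   ·   ·       S   · ─ 
                     ┃    │   │               
                     ┃3   ·   ·           R ─ 
                     ┃                        
                     ┃4   · ─ ·               
                     ┃                        
                     ┃5               · ─ ·   
                     ┗━━━━━━━━━━━━━━━━━━━━━━━━
                                              
                                              
                                              
                                              
                                              
                                              
                                              
                                              


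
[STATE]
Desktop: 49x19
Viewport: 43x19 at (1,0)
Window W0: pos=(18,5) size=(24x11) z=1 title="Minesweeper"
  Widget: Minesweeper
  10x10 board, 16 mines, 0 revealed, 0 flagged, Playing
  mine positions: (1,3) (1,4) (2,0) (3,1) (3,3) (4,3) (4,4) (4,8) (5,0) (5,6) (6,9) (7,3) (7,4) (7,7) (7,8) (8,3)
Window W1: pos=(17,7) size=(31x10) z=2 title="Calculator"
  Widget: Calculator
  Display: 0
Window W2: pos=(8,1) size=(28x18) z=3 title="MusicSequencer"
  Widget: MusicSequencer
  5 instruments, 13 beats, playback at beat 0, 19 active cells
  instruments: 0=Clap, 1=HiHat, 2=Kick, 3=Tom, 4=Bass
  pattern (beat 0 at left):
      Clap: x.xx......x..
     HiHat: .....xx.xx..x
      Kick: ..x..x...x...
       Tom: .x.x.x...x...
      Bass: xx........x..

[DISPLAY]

                                           
       ┏━━━━━━━━━━━━━━━━━━━━━━━━━━┓        
       ┃ MusicSequencer           ┃        
       ┠──────────────────────────┨        
       ┃      ▼123456789012       ┃        
       ┃  Clap█·██······█··       ┃━━━━━┓  
       ┃ HiHat·····██·██··█       ┃     ┃  
       ┃  Kick··█··█···█···       ┃━━━━━━━━
       ┃   Tom·█·█·█···█···       ┃        
       ┃  Bass██········█··       ┃────────
       ┃                          ┃        
       ┃                          ┃        
       ┃                          ┃        
       ┃                          ┃        
       ┃                          ┃        
       ┃                          ┃        
       ┃                          ┃━━━━━━━━
       ┃                          ┃        
       ┗━━━━━━━━━━━━━━━━━━━━━━━━━━┛        


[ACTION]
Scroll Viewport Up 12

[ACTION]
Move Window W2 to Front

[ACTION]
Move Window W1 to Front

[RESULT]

                                           
       ┏━━━━━━━━━━━━━━━━━━━━━━━━━━┓        
       ┃ MusicSequencer           ┃        
       ┠──────────────────────────┨        
       ┃      ▼123456789012       ┃        
       ┃  Clap█·██······█··       ┃━━━━━┓  
       ┃ HiHat·····██·██··█       ┃     ┃  
       ┃  Kick··┏━━━━━━━━━━━━━━━━━━━━━━━━━━
       ┃   Tom·█┃ Calculator               
       ┃  Bass██┠──────────────────────────
       ┃        ┃                          
       ┃        ┃┌───┬───┬───┬───┐         
       ┃        ┃│ 7 │ 8 │ 9 │ ÷ │         
       ┃        ┃├───┼───┼───┼───┤         
       ┃        ┃│ 4 │ 5 │ 6 │ × │         
       ┃        ┃└───┴───┴───┴───┘         
       ┃        ┗━━━━━━━━━━━━━━━━━━━━━━━━━━
       ┃                          ┃        
       ┗━━━━━━━━━━━━━━━━━━━━━━━━━━┛        


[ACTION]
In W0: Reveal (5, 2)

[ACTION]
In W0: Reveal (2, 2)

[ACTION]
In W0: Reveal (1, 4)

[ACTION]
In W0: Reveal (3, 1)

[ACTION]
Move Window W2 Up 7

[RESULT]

       ┏━━━━━━━━━━━━━━━━━━━━━━━━━━┓        
       ┃ MusicSequencer           ┃        
       ┠──────────────────────────┨        
       ┃      ▼123456789012       ┃        
       ┃  Clap█·██······█··       ┃        
       ┃ HiHat·····██·██··█       ┃━━━━━┓  
       ┃  Kick··█··█···█···       ┃     ┃  
       ┃   Tom·█┏━━━━━━━━━━━━━━━━━━━━━━━━━━
       ┃  Bass██┃ Calculator               
       ┃        ┠──────────────────────────
       ┃        ┃                          
       ┃        ┃┌───┬───┬───┬───┐         
       ┃        ┃│ 7 │ 8 │ 9 │ ÷ │         
       ┃        ┃├───┼───┼───┼───┤         
       ┃        ┃│ 4 │ 5 │ 6 │ × │         
       ┃        ┃└───┴───┴───┴───┘         
       ┃        ┗━━━━━━━━━━━━━━━━━━━━━━━━━━
       ┗━━━━━━━━━━━━━━━━━━━━━━━━━━┛        
                                           


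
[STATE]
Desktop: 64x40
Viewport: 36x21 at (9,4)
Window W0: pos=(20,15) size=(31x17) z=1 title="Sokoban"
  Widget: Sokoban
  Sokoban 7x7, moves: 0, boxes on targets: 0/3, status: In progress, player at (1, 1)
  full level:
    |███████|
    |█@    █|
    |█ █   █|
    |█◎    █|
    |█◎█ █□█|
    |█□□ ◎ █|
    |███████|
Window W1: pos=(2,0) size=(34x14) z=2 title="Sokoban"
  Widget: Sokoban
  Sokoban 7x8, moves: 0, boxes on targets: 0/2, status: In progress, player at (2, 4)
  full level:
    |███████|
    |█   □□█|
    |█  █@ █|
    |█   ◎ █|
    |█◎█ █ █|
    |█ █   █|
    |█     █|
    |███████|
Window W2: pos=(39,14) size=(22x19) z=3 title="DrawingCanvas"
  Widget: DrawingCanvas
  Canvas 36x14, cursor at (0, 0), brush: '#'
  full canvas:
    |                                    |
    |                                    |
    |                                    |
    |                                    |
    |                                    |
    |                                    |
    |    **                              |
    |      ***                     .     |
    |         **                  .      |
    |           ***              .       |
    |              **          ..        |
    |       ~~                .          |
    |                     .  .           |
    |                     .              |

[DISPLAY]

█                         ┃         
█                         ┃         
█                         ┃         
█                         ┃         
█                         ┃         
█                         ┃         
█                         ┃         
 0  0/2                   ┃         
                          ┃         
━━━━━━━━━━━━━━━━━━━━━━━━━━┛         
                              ┏━━━━━
           ┏━━━━━━━━━━━━━━━━━━┃ Draw
           ┃ Sokoban          ┠─────
           ┠──────────────────┃+    
           ┃███████           ┃     
           ┃█@    █           ┃     
           ┃█ █   █           ┃     
           ┃█◎    █           ┃     
           ┃█◎█ █□█           ┃     
           ┃█□□ ◎ █           ┃    *
           ┃███████           ┃     


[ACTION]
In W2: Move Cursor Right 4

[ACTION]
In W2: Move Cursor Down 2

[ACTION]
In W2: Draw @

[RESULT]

█                         ┃         
█                         ┃         
█                         ┃         
█                         ┃         
█                         ┃         
█                         ┃         
█                         ┃         
 0  0/2                   ┃         
                          ┃         
━━━━━━━━━━━━━━━━━━━━━━━━━━┛         
                              ┏━━━━━
           ┏━━━━━━━━━━━━━━━━━━┃ Draw
           ┃ Sokoban          ┠─────
           ┠──────────────────┃     
           ┃███████           ┃     
           ┃█@    █           ┃    @
           ┃█ █   █           ┃     
           ┃█◎    █           ┃     
           ┃█◎█ █□█           ┃     
           ┃█□□ ◎ █           ┃    *
           ┃███████           ┃     


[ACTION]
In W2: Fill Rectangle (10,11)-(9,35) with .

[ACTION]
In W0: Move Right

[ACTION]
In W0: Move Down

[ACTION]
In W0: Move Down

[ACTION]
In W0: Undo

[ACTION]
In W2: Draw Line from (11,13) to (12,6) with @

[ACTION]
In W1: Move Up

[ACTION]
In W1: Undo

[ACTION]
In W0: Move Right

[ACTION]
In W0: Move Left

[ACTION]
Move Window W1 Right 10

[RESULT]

   ┃█   □□█                         
   ┃█  █@ █                         
   ┃█   ◎ █                         
   ┃█◎█ █ █                         
   ┃█ █   █                         
   ┃█     █                         
   ┃███████                         
   ┃Moves: 0  0/2                   
   ┃                                
   ┗━━━━━━━━━━━━━━━━━━━━━━━━━━━━━━━━
                              ┏━━━━━
           ┏━━━━━━━━━━━━━━━━━━┃ Draw
           ┃ Sokoban          ┠─────
           ┠──────────────────┃     
           ┃███████           ┃     
           ┃█@    █           ┃    @
           ┃█ █   █           ┃     
           ┃█◎    █           ┃     
           ┃█◎█ █□█           ┃     
           ┃█□□ ◎ █           ┃    *
           ┃███████           ┃     
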